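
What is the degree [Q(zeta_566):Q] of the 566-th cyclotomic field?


The degree equals Euler's totient phi(566).
566 = 2 * 283
phi(566) = 282

282


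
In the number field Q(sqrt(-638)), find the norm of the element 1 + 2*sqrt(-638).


N(a + b*sqrt(d)) = a^2 - d*b^2
= (1)^2 - (-638)*(2)^2
= 1 + 2552
= 2553

2553


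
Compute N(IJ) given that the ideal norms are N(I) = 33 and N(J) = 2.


N(IJ) = N(I) * N(J)
= 33 * 2
= 66

66


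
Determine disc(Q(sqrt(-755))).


For K = Q(sqrt(d)) with d squarefree: disc(K) = d if d = 1 mod 4, and disc(K) = 4d if d = 2 or 3 mod 4.
Here d = -755, and d mod 4 = 1.
d = 1 mod 4 (O_K = Z[(1+sqrt(d))/2]), so disc(K) = d = -755

-755


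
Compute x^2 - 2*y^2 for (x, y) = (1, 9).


x^2 - d*y^2
= 1^2 - 2*9^2
= 1 - 162
= -161

-161


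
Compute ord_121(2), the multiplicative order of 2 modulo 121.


We want ord_121(2), the smallest k >= 1 with 2^k = 1 mod 121.
n = 121 = 11^2, phi(121) = 110; the order divides phi(n).
Divisors of 110: 1, 2, 5, 10, 11, 22, 55, 110
Repeated squaring mod 121: 2^1 = 2, 2^2 = 4, 2^4 = 16, 2^8 = 14, 2^16 = 75, 2^32 = 59, 2^64 = 93
Test divisors in increasing order:
  k=1: 2^1 = 2 mod 121
  k=2: 2^2 = 4 mod 121
  k=5: 2^5 = 16 * 2 = 32 mod 121
  k=10: 2^10 = 14 * 4 = 56 mod 121
  k=11: 2^11 = 14 * 4 * 2 = 112 mod 121
  k=22: 2^22 = 75 * 16 * 4 = 81 mod 121
  k=55: 2^55 = 59 * 75 * 16 * 4 * 2 = 120 mod 121
  k=110: 2^110 = 93 * 59 * 14 * 16 * 4 = 1 mod 121  <- first divisor giving 1
Order = 110

110


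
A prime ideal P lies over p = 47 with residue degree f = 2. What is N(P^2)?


N(P^a) = p^(a*f)
= 47^(2*2)
= 47^4
= 4879681

4879681


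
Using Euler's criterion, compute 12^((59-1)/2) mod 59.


p = 59 is prime and the exponent is (p-1)/2 = 29, so by Euler's criterion 12^29 = (12/59) = +1 or -1 mod 59.
Compute by square-and-multiply:
  29 = 16 + 8 + 4 + 1 (binary 11101)
  Repeated squaring mod 59: 12^1 = 12, 12^2 = 26, 12^4 = 27, 12^8 = 21, 12^16 = 28
  12^29 = 12^16 * 12^8 * 12^4 * 12^1 = 28 * 21 * 27 * 12 mod 59
    28 * 21 = 588 = 57 mod 59
    57 * 27 = 1539 = 5 mod 59
    5 * 12 = 60 = 1 mod 59
  12^29 = 1 mod 59
Result 1: 12 is a quadratic residue mod 59.
12^29 mod 59 = 1

1


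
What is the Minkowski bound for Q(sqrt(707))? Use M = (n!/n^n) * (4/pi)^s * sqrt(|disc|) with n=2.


d = 707, d mod 4 = 3, so disc(K) = 4d = 2828; |disc(K)| = 2828
Real quadratic field, so n = 2, s = r2 = 0, r1 = 2
M = (n!/n^n) * (4/pi)^s * sqrt(|disc(K)|) = (2!/2^2) * (4/pi)^0 * sqrt(2828)
= 0.5 * 1.000000 * 53.178943
= 26.5895

26.5895


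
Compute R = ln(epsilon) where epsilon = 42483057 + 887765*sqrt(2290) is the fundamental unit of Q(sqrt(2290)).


epsilon = 42483057 + 887765*sqrt(2290)
= 8.4966e+07
R = ln(8.4966e+07)
= 18.2578

18.2578


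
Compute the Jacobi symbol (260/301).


Compute (260/301) via quadratic reciprocity:
  pull out 2: (2/301) = -1  (since 301 mod 8 = 5)
  pull out 2: (2/301) = -1  (since 301 mod 8 = 5)
  reciprocity: (65/301) -> +(301/65)
  reduce: (41/65)
  reciprocity: (41/65) -> +(65/41)
  reduce: (24/41)
  pull out 2: (2/41) = +1  (since 41 mod 8 = 1)
  pull out 2: (2/41) = +1  (since 41 mod 8 = 1)
  pull out 2: (2/41) = +1  (since 41 mod 8 = 1)
  reciprocity: (3/41) -> +(41/3)
  reduce: (2/3)
  pull out 2: (2/3) = -1  (since 3 mod 8 = 3)
  (1/3) = 1
Product of signs = -1

-1


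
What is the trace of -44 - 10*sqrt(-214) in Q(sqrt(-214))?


Tr(a + b*sqrt(d)) = (a + b*sqrt(d)) + (a - b*sqrt(d)) = 2a
= 2 * (-44)
= -88

-88


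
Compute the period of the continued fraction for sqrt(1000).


Run the CF algorithm for sqrt(1000).
a_0 = floor(sqrt(1000)) = 31; set m_0=0, q_0=1.
Recurrence: m' = q*a - m,  q' = (d - m'^2)/q,  a' = floor((a_0 + m')/q').
  step 1: m=31, q=39, a=1
  step 2: m=8, q=24, a=1
  step 3: m=16, q=31, a=1
  step 4: m=15, q=25, a=1
  step 5: m=10, q=36, a=1
  step 6: m=26, q=9, a=6
  step 7: m=28, q=24, a=2
  step 8: m=20, q=25, a=2
  step 9: m=30, q=4, a=15
  step 10: m=30, q=25, a=2
  step 11: m=20, q=24, a=2
  step 12: m=28, q=9, a=6
  step 13: m=26, q=36, a=1
  step 14: m=10, q=25, a=1
  step 15: m=15, q=31, a=1
  step 16: m=16, q=24, a=1
  step 17: m=8, q=39, a=1
  step 18: m=31, q=1, a=62
a_18 = 2*a_0 = 62, so the period closes here.
sqrt(1000) = [31; 1, 1, 1, 1, 1, 6, 2, 2, 15, 2, 2, 6, 1, 1, 1, 1, 1, 62]
Period length = 18

18


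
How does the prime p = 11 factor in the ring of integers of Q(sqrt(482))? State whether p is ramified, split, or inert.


K = Q(sqrt(482)). Since d mod 4 = 2, disc(K) = 1928.
Check p | disc: 1928 mod 11 = 3.
p does not divide disc. Compute Legendre symbol (d/p):
9^((11-1)/2) mod 11 = 1
(d/p) = 1, so p splits: (p) = P*P' with e=1, f=1, g=2.
Therefore p is split.

split


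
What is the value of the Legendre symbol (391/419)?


p = 419 is prime, so compute (391/419) with the reciprocity algorithm (Jacobi-symbol steps: pull out 2s via (2/n), flip via reciprocity, reduce):
  reciprocity: (391/419) -> -(419/391)
  reduce: (28/391)
  pull out 2: (2/391) = +1  (since 391 mod 8 = 7)
  pull out 2: (2/391) = +1  (since 391 mod 8 = 7)
  reciprocity: (7/391) -> -(391/7)
  reduce: (6/7)
  pull out 2: (2/7) = +1  (since 7 mod 8 = 7)
  reciprocity: (3/7) -> -(7/3)
  reduce: (1/3)
  (1/3) = 1
Product of signs = -1
(391/419) = -1

-1


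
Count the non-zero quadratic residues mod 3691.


For prime p, the number of non-zero quadratic residues is (p-1)/2.
= (3691-1)/2
= 1845

1845


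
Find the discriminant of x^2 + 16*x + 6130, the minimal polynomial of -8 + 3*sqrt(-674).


The element -8 + 3*sqrt(-674) has minimal polynomial:
x^2 + 16*x + 6130
Discriminant = (16)^2 - 4*(6130)
= 256 - 24520
= -24264

-24264


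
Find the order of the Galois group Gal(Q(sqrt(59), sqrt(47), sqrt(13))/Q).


The 3 square roots of distinct primes are multiplicatively independent over Q,
so [K:Q] = 2^3 and Gal(K/Q) is isomorphic to (Z/2Z)^3.
|Gal| = 2^3 = 8

8


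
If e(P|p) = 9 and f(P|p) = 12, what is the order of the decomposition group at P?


|D_P| = e * f
= 9 * 12
= 108

108


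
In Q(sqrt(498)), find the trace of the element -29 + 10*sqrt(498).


Tr(a + b*sqrt(d)) = (a + b*sqrt(d)) + (a - b*sqrt(d)) = 2a
= 2 * (-29)
= -58

-58


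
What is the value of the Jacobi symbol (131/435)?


Compute (131/435) via quadratic reciprocity:
  reciprocity: (131/435) -> -(435/131)
  reduce: (42/131)
  pull out 2: (2/131) = -1  (since 131 mod 8 = 3)
  reciprocity: (21/131) -> +(131/21)
  reduce: (5/21)
  reciprocity: (5/21) -> +(21/5)
  reduce: (1/5)
  (1/5) = 1
Product of signs = 1

1


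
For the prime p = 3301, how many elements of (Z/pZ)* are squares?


For prime p, the number of non-zero quadratic residues is (p-1)/2.
= (3301-1)/2
= 1650

1650


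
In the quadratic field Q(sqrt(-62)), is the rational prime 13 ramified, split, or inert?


K = Q(sqrt(-62)). Since d mod 4 = 2, disc(K) = -248.
Check p | disc: -248 mod 13 = 12.
p does not divide disc. Compute Legendre symbol (d/p):
3^((13-1)/2) mod 13 = 1
(d/p) = 1, so p splits: (p) = P*P' with e=1, f=1, g=2.
Therefore p is split.

split


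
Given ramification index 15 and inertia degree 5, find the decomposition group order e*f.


|D_P| = e * f
= 15 * 5
= 75

75


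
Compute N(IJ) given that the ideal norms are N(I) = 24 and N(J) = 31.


N(IJ) = N(I) * N(J)
= 24 * 31
= 744

744


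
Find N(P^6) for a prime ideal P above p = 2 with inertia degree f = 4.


N(P^a) = p^(a*f)
= 2^(6*4)
= 2^24
= 16777216

16777216


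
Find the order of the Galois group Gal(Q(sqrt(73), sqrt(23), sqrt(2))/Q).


The 3 square roots of distinct primes are multiplicatively independent over Q,
so [K:Q] = 2^3 and Gal(K/Q) is isomorphic to (Z/2Z)^3.
|Gal| = 2^3 = 8

8


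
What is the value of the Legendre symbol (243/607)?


p = 607 is prime, so compute (243/607) with the reciprocity algorithm (Jacobi-symbol steps: pull out 2s via (2/n), flip via reciprocity, reduce):
  reciprocity: (243/607) -> -(607/243)
  reduce: (121/243)
  reciprocity: (121/243) -> +(243/121)
  reduce: (1/121)
  (1/121) = 1
Product of signs = -1
(243/607) = -1

-1


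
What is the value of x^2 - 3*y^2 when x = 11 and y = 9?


x^2 - d*y^2
= 11^2 - 3*9^2
= 121 - 243
= -122

-122


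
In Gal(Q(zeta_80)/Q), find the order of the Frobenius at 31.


The Frobenius at p in Gal(Q(zeta_n)/Q) = (Z/nZ)* is the class of p, so its order is ord_80(31), the smallest k >= 1 with 31^k = 1 mod 80.
n = 80 = 2^4 * 5, phi(80) = 32; the order divides phi(n).
Divisors of 32: 1, 2, 4, 8, 16, 32
Repeated squaring mod 80: 31^1 = 31, 31^2 = 1, 31^4 = 1, 31^8 = 1, 31^16 = 1, 31^32 = 1
Test divisors in increasing order:
  k=1: 31^1 = 31 mod 80
  k=2: 31^2 = 1 mod 80  <- first divisor giving 1
Order = 2

2


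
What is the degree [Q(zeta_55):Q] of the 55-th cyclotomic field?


The degree equals Euler's totient phi(55).
55 = 5 * 11
phi(55) = 40

40


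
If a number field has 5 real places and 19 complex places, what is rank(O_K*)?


By Dirichlet's unit theorem:
rank = r1 + r2 - 1
= 5 + 19 - 1
= 23

23


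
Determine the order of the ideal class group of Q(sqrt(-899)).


K = Q(sqrt(-899)). d mod 4 = 1, so D = disc(K) = d = -899
h(K) equals the number of primitive reduced positive-definite forms (a, b, c) = a*x^2 + b*x*y + c*y^2 with b^2 - 4ac = D,
where reduced means |b| <= a <= c, with b >= 0 whenever |b| = a or a = c, and primitive means gcd(a, b, c) = 1.
Reduced forces 3a^2 <= |D| = 899, so 1 <= a <= 17; b must have the parity of D, and c = (b^2 - D)/(4a) must be an integer >= a.
Enumerate a = 1..17, b in [-a, a]:
  a=1: (1, 1, 225)  [1]
  a=2: none
  a=3: (3, -1, 75), (3, 1, 75)  [2]
  a=4: none
  a=5: (5, -1, 45), (5, 1, 45)  [2]
  a=6: none
  a=7: (7, -5, 33), (7, 5, 33)  [2]
  a=8: none
  a=9: (9, -1, 25), (9, 1, 25)  [2]
  a=10: none
  a=11: (11, -5, 21), (11, 5, 21)  [2]
  a=12..14: none
  a=15: (15, -11, 17), (15, 1, 15), (15, 11, 17)  [3]
  a=16..17: none
Total reduced forms: 1 + 2 + 2 + 2 + 2 + 2 + 3 = 14
h = 14

14


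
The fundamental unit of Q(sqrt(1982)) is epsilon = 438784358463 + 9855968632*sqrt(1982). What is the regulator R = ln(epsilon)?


epsilon = 438784358463 + 9855968632*sqrt(1982)
= 8.7757e+11
R = ln(8.7757e+11)
= 27.5004

27.5004


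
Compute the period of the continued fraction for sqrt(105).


Run the CF algorithm for sqrt(105).
a_0 = floor(sqrt(105)) = 10; set m_0=0, q_0=1.
Recurrence: m' = q*a - m,  q' = (d - m'^2)/q,  a' = floor((a_0 + m')/q').
  step 1: m=10, q=5, a=4
  step 2: m=10, q=1, a=20
a_2 = 2*a_0 = 20, so the period closes here.
sqrt(105) = [10; 4, 20]
Period length = 2

2


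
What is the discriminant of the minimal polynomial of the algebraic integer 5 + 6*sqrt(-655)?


The element 5 + 6*sqrt(-655) has minimal polynomial:
x^2 - 10*x + 23605
Discriminant = (-10)^2 - 4*(23605)
= 100 - 94420
= -94320

-94320


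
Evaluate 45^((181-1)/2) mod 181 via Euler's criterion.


p = 181 is prime and the exponent is (p-1)/2 = 90, so by Euler's criterion 45^90 = (45/181) = +1 or -1 mod 181.
Compute by square-and-multiply:
  90 = 64 + 16 + 8 + 2 (binary 1011010)
  Repeated squaring mod 181: 45^1 = 45, 45^2 = 34, 45^4 = 70, 45^8 = 13, 45^16 = 169, 45^32 = 144, 45^64 = 102
  45^90 = 45^64 * 45^16 * 45^8 * 45^2 = 102 * 169 * 13 * 34 mod 181
    102 * 169 = 17238 = 43 mod 181
    43 * 13 = 559 = 16 mod 181
    16 * 34 = 544 = 1 mod 181
  45^90 = 1 mod 181
Result 1: 45 is a quadratic residue mod 181.
45^90 mod 181 = 1

1


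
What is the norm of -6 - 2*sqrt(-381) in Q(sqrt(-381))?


N(a + b*sqrt(d)) = a^2 - d*b^2
= (-6)^2 - (-381)*(-2)^2
= 36 + 1524
= 1560

1560


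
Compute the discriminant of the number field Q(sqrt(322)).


For K = Q(sqrt(d)) with d squarefree: disc(K) = d if d = 1 mod 4, and disc(K) = 4d if d = 2 or 3 mod 4.
Here d = 322, and d mod 4 = 2.
d = 2 mod 4, not 1 (O_K = Z[sqrt(d)]), so disc(K) = 4d = 4 * (322) = 1288

1288


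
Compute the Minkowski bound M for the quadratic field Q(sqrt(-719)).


d = -719, d mod 4 = 1, so disc(K) = d = -719; |disc(K)| = 719
Imaginary quadratic field, so n = 2, s = r2 = 1, r1 = 0
M = (n!/n^n) * (4/pi)^s * sqrt(|disc(K)|) = (2!/2^2) * (4/pi)^1 * sqrt(719)
= 0.5 * 1.273240 * 26.814175
= 17.0704

17.0704


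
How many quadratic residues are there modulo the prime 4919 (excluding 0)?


For prime p, the number of non-zero quadratic residues is (p-1)/2.
= (4919-1)/2
= 2459

2459


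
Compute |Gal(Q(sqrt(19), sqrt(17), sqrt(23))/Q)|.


The 3 square roots of distinct primes are multiplicatively independent over Q,
so [K:Q] = 2^3 and Gal(K/Q) is isomorphic to (Z/2Z)^3.
|Gal| = 2^3 = 8

8


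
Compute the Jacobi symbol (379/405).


Compute (379/405) via quadratic reciprocity:
  reciprocity: (379/405) -> +(405/379)
  reduce: (26/379)
  pull out 2: (2/379) = -1  (since 379 mod 8 = 3)
  reciprocity: (13/379) -> +(379/13)
  reduce: (2/13)
  pull out 2: (2/13) = -1  (since 13 mod 8 = 5)
  (1/13) = 1
Product of signs = 1

1


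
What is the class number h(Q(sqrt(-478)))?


K = Q(sqrt(-478)). d mod 4 = 2, so D = disc(K) = 4d = -1912
h(K) equals the number of primitive reduced positive-definite forms (a, b, c) = a*x^2 + b*x*y + c*y^2 with b^2 - 4ac = D,
where reduced means |b| <= a <= c, with b >= 0 whenever |b| = a or a = c, and primitive means gcd(a, b, c) = 1.
Reduced forces 3a^2 <= |D| = 1912, so 1 <= a <= 25; b must have the parity of D, and c = (b^2 - D)/(4a) must be an integer >= a.
Enumerate a = 1..25, b in [-a, a]:
  a=1: (1, 0, 478)  [1]
  a=2: (2, 0, 239)  [1]
  a=3..12: none
  a=13: (13, -8, 38), (13, 8, 38)  [2]
  a=14..16: none
  a=17: (17, -14, 31), (17, 14, 31)  [2]
  a=18: none
  a=19: (19, -8, 26), (19, 8, 26)  [2]
  a=20..25: none
Total reduced forms: 1 + 1 + 2 + 2 + 2 = 8
h = 8

8


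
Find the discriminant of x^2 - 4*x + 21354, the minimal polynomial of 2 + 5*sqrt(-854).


The element 2 + 5*sqrt(-854) has minimal polynomial:
x^2 - 4*x + 21354
Discriminant = (-4)^2 - 4*(21354)
= 16 - 85416
= -85400

-85400


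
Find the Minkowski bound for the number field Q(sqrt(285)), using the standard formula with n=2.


d = 285, d mod 4 = 1, so disc(K) = d = 285; |disc(K)| = 285
Real quadratic field, so n = 2, s = r2 = 0, r1 = 2
M = (n!/n^n) * (4/pi)^s * sqrt(|disc(K)|) = (2!/2^2) * (4/pi)^0 * sqrt(285)
= 0.5 * 1.000000 * 16.881943
= 8.4410

8.4410


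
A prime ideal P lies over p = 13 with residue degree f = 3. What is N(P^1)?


N(P^a) = p^(a*f)
= 13^(1*3)
= 13^3
= 2197

2197


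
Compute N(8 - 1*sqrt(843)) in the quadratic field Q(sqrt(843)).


N(a + b*sqrt(d)) = a^2 - d*b^2
= (8)^2 - (843)*(-1)^2
= 64 - 843
= -779

-779


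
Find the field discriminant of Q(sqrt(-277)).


For K = Q(sqrt(d)) with d squarefree: disc(K) = d if d = 1 mod 4, and disc(K) = 4d if d = 2 or 3 mod 4.
Here d = -277, and d mod 4 = 3.
d = 3 mod 4, not 1 (O_K = Z[sqrt(d)]), so disc(K) = 4d = 4 * (-277) = -1108

-1108


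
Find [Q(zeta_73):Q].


The degree equals Euler's totient phi(73).
73 = 73
phi(73) = 72

72


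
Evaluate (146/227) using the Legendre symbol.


p = 227 is prime, so compute (146/227) with the reciprocity algorithm (Jacobi-symbol steps: pull out 2s via (2/n), flip via reciprocity, reduce):
  pull out 2: (2/227) = -1  (since 227 mod 8 = 3)
  reciprocity: (73/227) -> +(227/73)
  reduce: (8/73)
  pull out 2: (2/73) = +1  (since 73 mod 8 = 1)
  pull out 2: (2/73) = +1  (since 73 mod 8 = 1)
  pull out 2: (2/73) = +1  (since 73 mod 8 = 1)
  (1/73) = 1
Product of signs = -1
(146/227) = -1

-1


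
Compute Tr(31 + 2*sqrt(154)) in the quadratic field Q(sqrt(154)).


Tr(a + b*sqrt(d)) = (a + b*sqrt(d)) + (a - b*sqrt(d)) = 2a
= 2 * (31)
= 62

62


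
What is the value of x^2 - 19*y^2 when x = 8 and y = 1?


x^2 - d*y^2
= 8^2 - 19*1^2
= 64 - 19
= 45

45


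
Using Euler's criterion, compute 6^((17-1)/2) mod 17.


p = 17 is prime and the exponent is (p-1)/2 = 8, so by Euler's criterion 6^8 = (6/17) = +1 or -1 mod 17.
Compute by square-and-multiply:
  8 = 8 (binary 1000)
  Repeated squaring mod 17: 6^1 = 6, 6^2 = 2, 6^4 = 4, 6^8 = 16
  6^8 = 16 mod 17
Result 16 = p - 1 = -1 mod 17: 6 is a quadratic non-residue mod 17. As a residue in [0, p-1] the value is 16.
6^8 mod 17 = 16

16


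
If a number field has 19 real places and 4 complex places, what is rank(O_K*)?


By Dirichlet's unit theorem:
rank = r1 + r2 - 1
= 19 + 4 - 1
= 22

22


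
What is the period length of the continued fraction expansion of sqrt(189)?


Run the CF algorithm for sqrt(189).
a_0 = floor(sqrt(189)) = 13; set m_0=0, q_0=1.
Recurrence: m' = q*a - m,  q' = (d - m'^2)/q,  a' = floor((a_0 + m')/q').
  step 1: m=13, q=20, a=1
  step 2: m=7, q=7, a=2
  step 3: m=7, q=20, a=1
  step 4: m=13, q=1, a=26
a_4 = 2*a_0 = 26, so the period closes here.
sqrt(189) = [13; 1, 2, 1, 26]
Period length = 4

4


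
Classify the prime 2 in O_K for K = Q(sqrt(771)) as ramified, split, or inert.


K = Q(sqrt(771)). Since d mod 4 = 3, disc(K) = 3084.
Check p | disc: 3084 mod 2 = 0.
p divides disc, so p ramifies: (p) = P^2 with e=2, f=1, g=1.
Therefore p is ramified.

ramified


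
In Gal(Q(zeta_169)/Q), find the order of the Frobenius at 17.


The Frobenius at p in Gal(Q(zeta_n)/Q) = (Z/nZ)* is the class of p, so its order is ord_169(17), the smallest k >= 1 with 17^k = 1 mod 169.
n = 169 = 13^2, phi(169) = 156; the order divides phi(n).
Divisors of 156: 1, 2, 3, 4, 6, 12, 13, 26, 39, 52, 78, 156
Repeated squaring mod 169: 17^1 = 17, 17^2 = 120, 17^4 = 35, 17^8 = 42, 17^16 = 74, 17^32 = 68, 17^64 = 61, 17^128 = 3
Test divisors in increasing order:
  k=1: 17^1 = 17 mod 169
  k=2: 17^2 = 120 mod 169
  k=3: 17^3 = 120 * 17 = 12 mod 169
  k=4: 17^4 = 35 mod 169
  k=6: 17^6 = 35 * 120 = 144 mod 169
  k=12: 17^12 = 42 * 35 = 118 mod 169
  k=13: 17^13 = 42 * 35 * 17 = 147 mod 169
  k=26: 17^26 = 74 * 42 * 120 = 146 mod 169
  k=39: 17^39 = 68 * 35 * 120 * 17 = 168 mod 169
  k=52: 17^52 = 68 * 74 * 35 = 22 mod 169
  k=78: 17^78 = 61 * 42 * 35 * 120 = 1 mod 169  <- first divisor giving 1
Order = 78

78


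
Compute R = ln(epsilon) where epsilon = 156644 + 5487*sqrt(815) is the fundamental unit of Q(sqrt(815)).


epsilon = 156644 + 5487*sqrt(815)
= 313288.0000
R = ln(313288.0000)
= 12.6549

12.6549


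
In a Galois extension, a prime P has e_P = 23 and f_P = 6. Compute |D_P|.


|D_P| = e * f
= 23 * 6
= 138

138


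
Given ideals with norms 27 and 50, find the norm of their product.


N(IJ) = N(I) * N(J)
= 27 * 50
= 1350

1350


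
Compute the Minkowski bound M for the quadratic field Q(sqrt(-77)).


d = -77, d mod 4 = 3, so disc(K) = 4d = -308; |disc(K)| = 308
Imaginary quadratic field, so n = 2, s = r2 = 1, r1 = 0
M = (n!/n^n) * (4/pi)^s * sqrt(|disc(K)|) = (2!/2^2) * (4/pi)^1 * sqrt(308)
= 0.5 * 1.273240 * 17.549929
= 11.1726

11.1726


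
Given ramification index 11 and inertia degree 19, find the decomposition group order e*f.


|D_P| = e * f
= 11 * 19
= 209

209


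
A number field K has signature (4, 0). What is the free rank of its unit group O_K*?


By Dirichlet's unit theorem:
rank = r1 + r2 - 1
= 4 + 0 - 1
= 3

3


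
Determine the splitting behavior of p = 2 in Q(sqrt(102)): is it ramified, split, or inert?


K = Q(sqrt(102)). Since d mod 4 = 2, disc(K) = 408.
Check p | disc: 408 mod 2 = 0.
p divides disc, so p ramifies: (p) = P^2 with e=2, f=1, g=1.
Therefore p is ramified.

ramified


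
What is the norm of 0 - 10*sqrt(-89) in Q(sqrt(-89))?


N(a + b*sqrt(d)) = a^2 - d*b^2
= (0)^2 - (-89)*(-10)^2
= 0 + 8900
= 8900

8900


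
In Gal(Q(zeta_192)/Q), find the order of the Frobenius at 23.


The Frobenius at p in Gal(Q(zeta_n)/Q) = (Z/nZ)* is the class of p, so its order is ord_192(23), the smallest k >= 1 with 23^k = 1 mod 192.
n = 192 = 2^6 * 3, phi(192) = 64; the order divides phi(n).
Divisors of 64: 1, 2, 4, 8, 16, 32, 64
Repeated squaring mod 192: 23^1 = 23, 23^2 = 145, 23^4 = 97, 23^8 = 1, 23^16 = 1, 23^32 = 1, 23^64 = 1
Test divisors in increasing order:
  k=1: 23^1 = 23 mod 192
  k=2: 23^2 = 145 mod 192
  k=4: 23^4 = 97 mod 192
  k=8: 23^8 = 1 mod 192  <- first divisor giving 1
Order = 8

8


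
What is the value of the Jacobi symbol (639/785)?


Compute (639/785) via quadratic reciprocity:
  reciprocity: (639/785) -> +(785/639)
  reduce: (146/639)
  pull out 2: (2/639) = +1  (since 639 mod 8 = 7)
  reciprocity: (73/639) -> +(639/73)
  reduce: (55/73)
  reciprocity: (55/73) -> +(73/55)
  reduce: (18/55)
  pull out 2: (2/55) = +1  (since 55 mod 8 = 7)
  reciprocity: (9/55) -> +(55/9)
  reduce: (1/9)
  (1/9) = 1
Product of signs = 1

1


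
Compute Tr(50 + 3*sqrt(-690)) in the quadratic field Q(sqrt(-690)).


Tr(a + b*sqrt(d)) = (a + b*sqrt(d)) + (a - b*sqrt(d)) = 2a
= 2 * (50)
= 100

100


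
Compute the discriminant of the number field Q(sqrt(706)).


For K = Q(sqrt(d)) with d squarefree: disc(K) = d if d = 1 mod 4, and disc(K) = 4d if d = 2 or 3 mod 4.
Here d = 706, and d mod 4 = 2.
d = 2 mod 4, not 1 (O_K = Z[sqrt(d)]), so disc(K) = 4d = 4 * (706) = 2824

2824


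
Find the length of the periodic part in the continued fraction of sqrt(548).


Run the CF algorithm for sqrt(548).
a_0 = floor(sqrt(548)) = 23; set m_0=0, q_0=1.
Recurrence: m' = q*a - m,  q' = (d - m'^2)/q,  a' = floor((a_0 + m')/q').
  step 1: m=23, q=19, a=2
  step 2: m=15, q=17, a=2
  step 3: m=19, q=11, a=3
  step 4: m=14, q=32, a=1
  step 5: m=18, q=7, a=5
  step 6: m=17, q=37, a=1
  step 7: m=20, q=4, a=10
  step 8: m=20, q=37, a=1
  step 9: m=17, q=7, a=5
  step 10: m=18, q=32, a=1
  step 11: m=14, q=11, a=3
  step 12: m=19, q=17, a=2
  step 13: m=15, q=19, a=2
  step 14: m=23, q=1, a=46
a_14 = 2*a_0 = 46, so the period closes here.
sqrt(548) = [23; 2, 2, 3, 1, 5, 1, 10, 1, 5, 1, 3, 2, 2, 46]
Period length = 14

14


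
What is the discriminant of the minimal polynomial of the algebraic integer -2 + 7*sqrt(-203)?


The element -2 + 7*sqrt(-203) has minimal polynomial:
x^2 + 4*x + 9951
Discriminant = (4)^2 - 4*(9951)
= 16 - 39804
= -39788

-39788


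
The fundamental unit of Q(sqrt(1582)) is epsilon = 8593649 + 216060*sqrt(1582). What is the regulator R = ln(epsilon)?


epsilon = 8593649 + 216060*sqrt(1582)
= 1.7187e+07
R = ln(1.7187e+07)
= 16.6597

16.6597


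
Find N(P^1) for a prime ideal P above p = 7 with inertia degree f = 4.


N(P^a) = p^(a*f)
= 7^(1*4)
= 7^4
= 2401

2401


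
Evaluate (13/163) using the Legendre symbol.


p = 163 is prime, so compute (13/163) with the reciprocity algorithm (Jacobi-symbol steps: pull out 2s via (2/n), flip via reciprocity, reduce):
  reciprocity: (13/163) -> +(163/13)
  reduce: (7/13)
  reciprocity: (7/13) -> +(13/7)
  reduce: (6/7)
  pull out 2: (2/7) = +1  (since 7 mod 8 = 7)
  reciprocity: (3/7) -> -(7/3)
  reduce: (1/3)
  (1/3) = 1
Product of signs = -1
(13/163) = -1

-1


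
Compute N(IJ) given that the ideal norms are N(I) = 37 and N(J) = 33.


N(IJ) = N(I) * N(J)
= 37 * 33
= 1221

1221


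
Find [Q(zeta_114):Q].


The degree equals Euler's totient phi(114).
114 = 2 * 3 * 19
phi(114) = 36

36


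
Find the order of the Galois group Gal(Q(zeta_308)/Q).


|Gal(Q(zeta_308)/Q)| = phi(308)
= 120

120


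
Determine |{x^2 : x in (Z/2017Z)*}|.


For prime p, the number of non-zero quadratic residues is (p-1)/2.
= (2017-1)/2
= 1008

1008


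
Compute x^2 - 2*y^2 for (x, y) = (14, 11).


x^2 - d*y^2
= 14^2 - 2*11^2
= 196 - 242
= -46

-46


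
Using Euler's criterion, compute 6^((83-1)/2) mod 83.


p = 83 is prime and the exponent is (p-1)/2 = 41, so by Euler's criterion 6^41 = (6/83) = +1 or -1 mod 83.
Compute by square-and-multiply:
  41 = 32 + 8 + 1 (binary 101001)
  Repeated squaring mod 83: 6^1 = 6, 6^2 = 36, 6^4 = 51, 6^8 = 28, 6^16 = 37, 6^32 = 41
  6^41 = 6^32 * 6^8 * 6^1 = 41 * 28 * 6 mod 83
    41 * 28 = 1148 = 69 mod 83
    69 * 6 = 414 = 82 mod 83
  6^41 = 82 mod 83
Result 82 = p - 1 = -1 mod 83: 6 is a quadratic non-residue mod 83. As a residue in [0, p-1] the value is 82.
6^41 mod 83 = 82

82


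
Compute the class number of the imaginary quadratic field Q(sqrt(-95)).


K = Q(sqrt(-95)). d mod 4 = 1, so D = disc(K) = d = -95
h(K) equals the number of primitive reduced positive-definite forms (a, b, c) = a*x^2 + b*x*y + c*y^2 with b^2 - 4ac = D,
where reduced means |b| <= a <= c, with b >= 0 whenever |b| = a or a = c, and primitive means gcd(a, b, c) = 1.
Reduced forces 3a^2 <= |D| = 95, so 1 <= a <= 5; b must have the parity of D, and c = (b^2 - D)/(4a) must be an integer >= a.
Enumerate a = 1..5, b in [-a, a]:
  a=1: (1, 1, 24)  [1]
  a=2: (2, -1, 12), (2, 1, 12)  [2]
  a=3: (3, -1, 8), (3, 1, 8)  [2]
  a=4: (4, -1, 6), (4, 1, 6)  [2]
  a=5: (5, 5, 6)  [1]
Total reduced forms: 1 + 2 + 2 + 2 + 1 = 8
h = 8

8


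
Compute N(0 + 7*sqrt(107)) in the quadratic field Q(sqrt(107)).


N(a + b*sqrt(d)) = a^2 - d*b^2
= (0)^2 - (107)*(7)^2
= 0 - 5243
= -5243

-5243


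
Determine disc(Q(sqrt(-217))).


For K = Q(sqrt(d)) with d squarefree: disc(K) = d if d = 1 mod 4, and disc(K) = 4d if d = 2 or 3 mod 4.
Here d = -217, and d mod 4 = 3.
d = 3 mod 4, not 1 (O_K = Z[sqrt(d)]), so disc(K) = 4d = 4 * (-217) = -868

-868


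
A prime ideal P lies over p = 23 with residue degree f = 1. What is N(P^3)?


N(P^a) = p^(a*f)
= 23^(3*1)
= 23^3
= 12167

12167


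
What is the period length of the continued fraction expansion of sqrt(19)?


Run the CF algorithm for sqrt(19).
a_0 = floor(sqrt(19)) = 4; set m_0=0, q_0=1.
Recurrence: m' = q*a - m,  q' = (d - m'^2)/q,  a' = floor((a_0 + m')/q').
  step 1: m=4, q=3, a=2
  step 2: m=2, q=5, a=1
  step 3: m=3, q=2, a=3
  step 4: m=3, q=5, a=1
  step 5: m=2, q=3, a=2
  step 6: m=4, q=1, a=8
a_6 = 2*a_0 = 8, so the period closes here.
sqrt(19) = [4; 2, 1, 3, 1, 2, 8]
Period length = 6

6


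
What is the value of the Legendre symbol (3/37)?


p = 37 is prime, so compute (3/37) with the reciprocity algorithm (Jacobi-symbol steps: pull out 2s via (2/n), flip via reciprocity, reduce):
  reciprocity: (3/37) -> +(37/3)
  reduce: (1/3)
  (1/3) = 1
Product of signs = 1
(3/37) = 1

1


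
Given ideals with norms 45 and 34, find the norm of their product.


N(IJ) = N(I) * N(J)
= 45 * 34
= 1530

1530


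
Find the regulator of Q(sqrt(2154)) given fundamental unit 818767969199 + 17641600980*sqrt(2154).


epsilon = 818767969199 + 17641600980*sqrt(2154)
= 1.6375e+12
R = ln(1.6375e+12)
= 28.1242

28.1242


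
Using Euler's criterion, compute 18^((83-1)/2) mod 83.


p = 83 is prime and the exponent is (p-1)/2 = 41, so by Euler's criterion 18^41 = (18/83) = +1 or -1 mod 83.
Compute by square-and-multiply:
  41 = 32 + 8 + 1 (binary 101001)
  Repeated squaring mod 83: 18^1 = 18, 18^2 = 75, 18^4 = 64, 18^8 = 29, 18^16 = 11, 18^32 = 38
  18^41 = 18^32 * 18^8 * 18^1 = 38 * 29 * 18 mod 83
    38 * 29 = 1102 = 23 mod 83
    23 * 18 = 414 = 82 mod 83
  18^41 = 82 mod 83
Result 82 = p - 1 = -1 mod 83: 18 is a quadratic non-residue mod 83. As a residue in [0, p-1] the value is 82.
18^41 mod 83 = 82

82


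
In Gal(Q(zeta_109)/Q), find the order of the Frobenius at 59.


The Frobenius at p in Gal(Q(zeta_n)/Q) = (Z/nZ)* is the class of p, so its order is ord_109(59), the smallest k >= 1 with 59^k = 1 mod 109.
n = 109 = 109, phi(109) = 108; the order divides phi(n).
Divisors of 108: 1, 2, 3, 4, 6, 9, 12, 18, 27, 36, 54, 108
Repeated squaring mod 109: 59^1 = 59, 59^2 = 102, 59^4 = 49, 59^8 = 3, 59^16 = 9, 59^32 = 81, 59^64 = 21
Test divisors in increasing order:
  k=1: 59^1 = 59 mod 109
  k=2: 59^2 = 102 mod 109
  k=3: 59^3 = 102 * 59 = 23 mod 109
  k=4: 59^4 = 49 mod 109
  k=6: 59^6 = 49 * 102 = 93 mod 109
  k=9: 59^9 = 3 * 59 = 68 mod 109
  k=12: 59^12 = 3 * 49 = 38 mod 109
  k=18: 59^18 = 9 * 102 = 46 mod 109
  k=27: 59^27 = 9 * 3 * 102 * 59 = 76 mod 109
  k=36: 59^36 = 81 * 49 = 45 mod 109
  k=54: 59^54 = 81 * 9 * 49 * 102 = 108 mod 109
  k=108: 59^108 = 21 * 81 * 3 * 49 = 1 mod 109  <- first divisor giving 1
Order = 108

108


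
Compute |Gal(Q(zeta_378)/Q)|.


|Gal(Q(zeta_378)/Q)| = phi(378)
= 108

108


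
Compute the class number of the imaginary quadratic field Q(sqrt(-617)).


K = Q(sqrt(-617)). d mod 4 = 3, so D = disc(K) = 4d = -2468
h(K) equals the number of primitive reduced positive-definite forms (a, b, c) = a*x^2 + b*x*y + c*y^2 with b^2 - 4ac = D,
where reduced means |b| <= a <= c, with b >= 0 whenever |b| = a or a = c, and primitive means gcd(a, b, c) = 1.
Reduced forces 3a^2 <= |D| = 2468, so 1 <= a <= 28; b must have the parity of D, and c = (b^2 - D)/(4a) must be an integer >= a.
Enumerate a = 1..28, b in [-a, a]:
  a=1: (1, 0, 617)  [1]
  a=2: (2, 2, 309)  [1]
  a=3: (3, -2, 206), (3, 2, 206)  [2]
  a=4..5: none
  a=6: (6, -2, 103), (6, 2, 103)  [2]
  a=7..8: none
  a=9: (9, -4, 69), (9, 4, 69)  [2]
  a=10..17: none
  a=18: (18, -14, 37), (18, 14, 37)  [2]
  a=19..22: none
  a=23: (23, -4, 27), (23, 4, 27)  [2]
  a=24..28: none
Total reduced forms: 1 + 1 + 2 + 2 + 2 + 2 + 2 = 12
h = 12

12


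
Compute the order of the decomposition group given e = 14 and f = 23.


|D_P| = e * f
= 14 * 23
= 322

322


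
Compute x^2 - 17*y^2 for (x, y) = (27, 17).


x^2 - d*y^2
= 27^2 - 17*17^2
= 729 - 4913
= -4184

-4184


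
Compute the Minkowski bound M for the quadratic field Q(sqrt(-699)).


d = -699, d mod 4 = 1, so disc(K) = d = -699; |disc(K)| = 699
Imaginary quadratic field, so n = 2, s = r2 = 1, r1 = 0
M = (n!/n^n) * (4/pi)^s * sqrt(|disc(K)|) = (2!/2^2) * (4/pi)^1 * sqrt(699)
= 0.5 * 1.273240 * 26.438608
= 16.8313

16.8313


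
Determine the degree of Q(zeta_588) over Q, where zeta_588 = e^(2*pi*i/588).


The degree equals Euler's totient phi(588).
588 = 2^2 * 3 * 7^2
phi(588) = 168

168


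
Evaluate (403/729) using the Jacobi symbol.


Compute (403/729) via quadratic reciprocity:
  reciprocity: (403/729) -> +(729/403)
  reduce: (326/403)
  pull out 2: (2/403) = -1  (since 403 mod 8 = 3)
  reciprocity: (163/403) -> -(403/163)
  reduce: (77/163)
  reciprocity: (77/163) -> +(163/77)
  reduce: (9/77)
  reciprocity: (9/77) -> +(77/9)
  reduce: (5/9)
  reciprocity: (5/9) -> +(9/5)
  reduce: (4/5)
  pull out 2: (2/5) = -1  (since 5 mod 8 = 5)
  pull out 2: (2/5) = -1  (since 5 mod 8 = 5)
  (1/5) = 1
Product of signs = 1

1


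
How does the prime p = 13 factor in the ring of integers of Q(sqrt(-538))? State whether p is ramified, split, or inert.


K = Q(sqrt(-538)). Since d mod 4 = 2, disc(K) = -2152.
Check p | disc: -2152 mod 13 = 6.
p does not divide disc. Compute Legendre symbol (d/p):
8^((13-1)/2) mod 13 = -1
(d/p) = -1, so p is inert: (p) stays prime with e=1, f=2, g=1.
Therefore p is inert.

inert


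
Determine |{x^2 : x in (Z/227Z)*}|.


For prime p, the number of non-zero quadratic residues is (p-1)/2.
= (227-1)/2
= 113

113


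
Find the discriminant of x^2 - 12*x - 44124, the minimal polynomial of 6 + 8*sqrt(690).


The element 6 + 8*sqrt(690) has minimal polynomial:
x^2 - 12*x - 44124
Discriminant = (-12)^2 - 4*(-44124)
= 144 + 176496
= 176640

176640


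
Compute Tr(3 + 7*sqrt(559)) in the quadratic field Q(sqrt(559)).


Tr(a + b*sqrt(d)) = (a + b*sqrt(d)) + (a - b*sqrt(d)) = 2a
= 2 * (3)
= 6

6


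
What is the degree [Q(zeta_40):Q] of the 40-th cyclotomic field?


The degree equals Euler's totient phi(40).
40 = 2^3 * 5
phi(40) = 16

16


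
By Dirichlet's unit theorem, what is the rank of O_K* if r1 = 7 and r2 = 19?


By Dirichlet's unit theorem:
rank = r1 + r2 - 1
= 7 + 19 - 1
= 25

25


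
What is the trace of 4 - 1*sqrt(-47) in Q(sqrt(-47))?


Tr(a + b*sqrt(d)) = (a + b*sqrt(d)) + (a - b*sqrt(d)) = 2a
= 2 * (4)
= 8

8


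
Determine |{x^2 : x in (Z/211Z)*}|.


For prime p, the number of non-zero quadratic residues is (p-1)/2.
= (211-1)/2
= 105

105


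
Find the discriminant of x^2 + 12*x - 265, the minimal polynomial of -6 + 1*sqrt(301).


The element -6 + 1*sqrt(301) has minimal polynomial:
x^2 + 12*x - 265
Discriminant = (12)^2 - 4*(-265)
= 144 + 1060
= 1204

1204


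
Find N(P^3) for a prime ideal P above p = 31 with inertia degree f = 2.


N(P^a) = p^(a*f)
= 31^(3*2)
= 31^6
= 887503681

887503681


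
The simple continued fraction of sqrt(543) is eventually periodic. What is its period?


Run the CF algorithm for sqrt(543).
a_0 = floor(sqrt(543)) = 23; set m_0=0, q_0=1.
Recurrence: m' = q*a - m,  q' = (d - m'^2)/q,  a' = floor((a_0 + m')/q').
  step 1: m=23, q=14, a=3
  step 2: m=19, q=13, a=3
  step 3: m=20, q=11, a=3
  step 4: m=13, q=34, a=1
  step 5: m=21, q=3, a=14
  step 6: m=21, q=34, a=1
  step 7: m=13, q=11, a=3
  step 8: m=20, q=13, a=3
  step 9: m=19, q=14, a=3
  step 10: m=23, q=1, a=46
a_10 = 2*a_0 = 46, so the period closes here.
sqrt(543) = [23; 3, 3, 3, 1, 14, 1, 3, 3, 3, 46]
Period length = 10

10


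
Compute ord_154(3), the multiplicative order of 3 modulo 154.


We want ord_154(3), the smallest k >= 1 with 3^k = 1 mod 154.
n = 154 = 2 * 7 * 11, phi(154) = 60; the order divides phi(n).
Divisors of 60: 1, 2, 3, 4, 5, 6, 10, 12, 15, 20, 30, 60
Repeated squaring mod 154: 3^1 = 3, 3^2 = 9, 3^4 = 81, 3^8 = 93, 3^16 = 25, 3^32 = 9
Test divisors in increasing order:
  k=1: 3^1 = 3 mod 154
  k=2: 3^2 = 9 mod 154
  k=3: 3^3 = 9 * 3 = 27 mod 154
  k=4: 3^4 = 81 mod 154
  k=5: 3^5 = 81 * 3 = 89 mod 154
  k=6: 3^6 = 81 * 9 = 113 mod 154
  k=10: 3^10 = 93 * 9 = 67 mod 154
  k=12: 3^12 = 93 * 81 = 141 mod 154
  k=15: 3^15 = 93 * 81 * 9 * 3 = 111 mod 154
  k=20: 3^20 = 25 * 81 = 23 mod 154
  k=30: 3^30 = 25 * 93 * 81 * 9 = 1 mod 154  <- first divisor giving 1
Order = 30

30


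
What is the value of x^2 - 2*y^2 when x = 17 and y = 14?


x^2 - d*y^2
= 17^2 - 2*14^2
= 289 - 392
= -103

-103


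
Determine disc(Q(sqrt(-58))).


For K = Q(sqrt(d)) with d squarefree: disc(K) = d if d = 1 mod 4, and disc(K) = 4d if d = 2 or 3 mod 4.
Here d = -58, and d mod 4 = 2.
d = 2 mod 4, not 1 (O_K = Z[sqrt(d)]), so disc(K) = 4d = 4 * (-58) = -232

-232


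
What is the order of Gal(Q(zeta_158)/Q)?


|Gal(Q(zeta_158)/Q)| = phi(158)
= 78

78


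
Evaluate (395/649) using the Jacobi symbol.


Compute (395/649) via quadratic reciprocity:
  reciprocity: (395/649) -> +(649/395)
  reduce: (254/395)
  pull out 2: (2/395) = -1  (since 395 mod 8 = 3)
  reciprocity: (127/395) -> -(395/127)
  reduce: (14/127)
  pull out 2: (2/127) = +1  (since 127 mod 8 = 7)
  reciprocity: (7/127) -> -(127/7)
  reduce: (1/7)
  (1/7) = 1
Product of signs = -1

-1


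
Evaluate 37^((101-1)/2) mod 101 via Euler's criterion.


p = 101 is prime and the exponent is (p-1)/2 = 50, so by Euler's criterion 37^50 = (37/101) = +1 or -1 mod 101.
Compute by square-and-multiply:
  50 = 32 + 16 + 2 (binary 110010)
  Repeated squaring mod 101: 37^1 = 37, 37^2 = 56, 37^4 = 5, 37^8 = 25, 37^16 = 19, 37^32 = 58
  37^50 = 37^32 * 37^16 * 37^2 = 58 * 19 * 56 mod 101
    58 * 19 = 1102 = 92 mod 101
    92 * 56 = 5152 = 1 mod 101
  37^50 = 1 mod 101
Result 1: 37 is a quadratic residue mod 101.
37^50 mod 101 = 1

1


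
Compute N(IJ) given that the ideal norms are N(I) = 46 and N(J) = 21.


N(IJ) = N(I) * N(J)
= 46 * 21
= 966

966


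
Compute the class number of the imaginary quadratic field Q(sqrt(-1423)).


K = Q(sqrt(-1423)). d mod 4 = 1, so D = disc(K) = d = -1423
h(K) equals the number of primitive reduced positive-definite forms (a, b, c) = a*x^2 + b*x*y + c*y^2 with b^2 - 4ac = D,
where reduced means |b| <= a <= c, with b >= 0 whenever |b| = a or a = c, and primitive means gcd(a, b, c) = 1.
Reduced forces 3a^2 <= |D| = 1423, so 1 <= a <= 21; b must have the parity of D, and c = (b^2 - D)/(4a) must be an integer >= a.
Enumerate a = 1..21, b in [-a, a]:
  a=1: (1, 1, 356)  [1]
  a=2: (2, -1, 178), (2, 1, 178)  [2]
  a=3: none
  a=4: (4, -1, 89), (4, 1, 89)  [2]
  a=5..7: none
  a=8: (8, -7, 46), (8, 7, 46)  [2]
  a=9..15: none
  a=16: (16, -7, 23), (16, 7, 23)  [2]
  a=17..21: none
Total reduced forms: 1 + 2 + 2 + 2 + 2 = 9
h = 9

9


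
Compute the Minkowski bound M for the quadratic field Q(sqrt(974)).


d = 974, d mod 4 = 2, so disc(K) = 4d = 3896; |disc(K)| = 3896
Real quadratic field, so n = 2, s = r2 = 0, r1 = 2
M = (n!/n^n) * (4/pi)^s * sqrt(|disc(K)|) = (2!/2^2) * (4/pi)^0 * sqrt(3896)
= 0.5 * 1.000000 * 62.417946
= 31.2090

31.2090


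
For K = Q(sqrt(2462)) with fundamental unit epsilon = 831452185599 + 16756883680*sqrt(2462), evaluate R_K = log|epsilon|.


epsilon = 831452185599 + 16756883680*sqrt(2462)
= 1.6629e+12
R = ln(1.6629e+12)
= 28.1396

28.1396


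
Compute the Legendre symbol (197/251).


p = 251 is prime, so compute (197/251) with the reciprocity algorithm (Jacobi-symbol steps: pull out 2s via (2/n), flip via reciprocity, reduce):
  reciprocity: (197/251) -> +(251/197)
  reduce: (54/197)
  pull out 2: (2/197) = -1  (since 197 mod 8 = 5)
  reciprocity: (27/197) -> +(197/27)
  reduce: (8/27)
  pull out 2: (2/27) = -1  (since 27 mod 8 = 3)
  pull out 2: (2/27) = -1  (since 27 mod 8 = 3)
  pull out 2: (2/27) = -1  (since 27 mod 8 = 3)
  (1/27) = 1
Product of signs = 1
(197/251) = 1

1


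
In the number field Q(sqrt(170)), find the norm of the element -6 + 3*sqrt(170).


N(a + b*sqrt(d)) = a^2 - d*b^2
= (-6)^2 - (170)*(3)^2
= 36 - 1530
= -1494

-1494


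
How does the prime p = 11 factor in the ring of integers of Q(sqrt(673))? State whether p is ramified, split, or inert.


K = Q(sqrt(673)). Since d mod 4 = 1, disc(K) = 673.
Check p | disc: 673 mod 11 = 2.
p does not divide disc. Compute Legendre symbol (d/p):
2^((11-1)/2) mod 11 = -1
(d/p) = -1, so p is inert: (p) stays prime with e=1, f=2, g=1.
Therefore p is inert.

inert


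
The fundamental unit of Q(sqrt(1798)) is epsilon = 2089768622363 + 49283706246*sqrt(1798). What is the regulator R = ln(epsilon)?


epsilon = 2089768622363 + 49283706246*sqrt(1798)
= 4.1795e+12
R = ln(4.1795e+12)
= 29.0612

29.0612


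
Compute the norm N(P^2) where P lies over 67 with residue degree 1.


N(P^a) = p^(a*f)
= 67^(2*1)
= 67^2
= 4489

4489


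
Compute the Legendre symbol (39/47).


p = 47 is prime, so compute (39/47) with the reciprocity algorithm (Jacobi-symbol steps: pull out 2s via (2/n), flip via reciprocity, reduce):
  reciprocity: (39/47) -> -(47/39)
  reduce: (8/39)
  pull out 2: (2/39) = +1  (since 39 mod 8 = 7)
  pull out 2: (2/39) = +1  (since 39 mod 8 = 7)
  pull out 2: (2/39) = +1  (since 39 mod 8 = 7)
  (1/39) = 1
Product of signs = -1
(39/47) = -1

-1


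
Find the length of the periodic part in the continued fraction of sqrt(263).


Run the CF algorithm for sqrt(263).
a_0 = floor(sqrt(263)) = 16; set m_0=0, q_0=1.
Recurrence: m' = q*a - m,  q' = (d - m'^2)/q,  a' = floor((a_0 + m')/q').
  step 1: m=16, q=7, a=4
  step 2: m=12, q=17, a=1
  step 3: m=5, q=14, a=1
  step 4: m=9, q=13, a=1
  step 5: m=4, q=19, a=1
  step 6: m=15, q=2, a=15
  step 7: m=15, q=19, a=1
  step 8: m=4, q=13, a=1
  step 9: m=9, q=14, a=1
  step 10: m=5, q=17, a=1
  step 11: m=12, q=7, a=4
  step 12: m=16, q=1, a=32
a_12 = 2*a_0 = 32, so the period closes here.
sqrt(263) = [16; 4, 1, 1, 1, 1, 15, 1, 1, 1, 1, 4, 32]
Period length = 12

12


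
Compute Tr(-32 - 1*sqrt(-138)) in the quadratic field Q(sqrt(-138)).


Tr(a + b*sqrt(d)) = (a + b*sqrt(d)) + (a - b*sqrt(d)) = 2a
= 2 * (-32)
= -64

-64


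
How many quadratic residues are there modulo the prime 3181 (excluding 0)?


For prime p, the number of non-zero quadratic residues is (p-1)/2.
= (3181-1)/2
= 1590

1590


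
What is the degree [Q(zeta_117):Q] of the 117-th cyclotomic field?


The degree equals Euler's totient phi(117).
117 = 3^2 * 13
phi(117) = 72

72


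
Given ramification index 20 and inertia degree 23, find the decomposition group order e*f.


|D_P| = e * f
= 20 * 23
= 460

460


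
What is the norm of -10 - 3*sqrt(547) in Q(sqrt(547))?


N(a + b*sqrt(d)) = a^2 - d*b^2
= (-10)^2 - (547)*(-3)^2
= 100 - 4923
= -4823

-4823


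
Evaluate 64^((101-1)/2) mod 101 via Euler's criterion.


p = 101 is prime and the exponent is (p-1)/2 = 50, so by Euler's criterion 64^50 = (64/101) = +1 or -1 mod 101.
Compute by square-and-multiply:
  50 = 32 + 16 + 2 (binary 110010)
  Repeated squaring mod 101: 64^1 = 64, 64^2 = 56, 64^4 = 5, 64^8 = 25, 64^16 = 19, 64^32 = 58
  64^50 = 64^32 * 64^16 * 64^2 = 58 * 19 * 56 mod 101
    58 * 19 = 1102 = 92 mod 101
    92 * 56 = 5152 = 1 mod 101
  64^50 = 1 mod 101
Result 1: 64 is a quadratic residue mod 101.
64^50 mod 101 = 1

1
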